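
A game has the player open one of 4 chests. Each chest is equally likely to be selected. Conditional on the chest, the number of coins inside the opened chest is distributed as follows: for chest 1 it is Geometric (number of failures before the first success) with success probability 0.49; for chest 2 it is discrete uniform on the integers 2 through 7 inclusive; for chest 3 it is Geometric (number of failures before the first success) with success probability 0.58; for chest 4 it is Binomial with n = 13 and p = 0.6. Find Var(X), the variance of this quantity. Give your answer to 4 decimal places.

Per component, 1: μ=1.04082, E[X²]=3.20741; 2: μ=4.5, E[X²]=23.1667; 3: μ=0.724138, E[X²]=1.77289; 4: μ=7.8, E[X²]=63.96.
E[X] = 0.25·1.04082 + 0.25·4.5 + 0.25·0.724138 + 0.25·7.8 = 3.51624.
E[X²] = 0.25·3.20741 + 0.25·23.1667 + 0.25·1.77289 + 0.25·63.96 = 23.0267.
Var(X) = E[X²] − (E[X])² = 23.0267 − 12.3639 = 10.6628.

10.6628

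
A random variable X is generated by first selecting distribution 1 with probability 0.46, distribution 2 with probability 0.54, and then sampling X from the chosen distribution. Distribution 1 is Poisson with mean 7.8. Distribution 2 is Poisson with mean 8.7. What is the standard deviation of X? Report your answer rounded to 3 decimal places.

2.913

Per component, 1: μ=7.8, E[X²]=68.64; 2: μ=8.7, E[X²]=84.39.
E[X] = 0.46·7.8 + 0.54·8.7 = 8.286.
E[X²] = 0.46·68.64 + 0.54·84.39 = 77.145.
Var(X) = E[X²] − (E[X])² = 77.145 − 68.6578 = 8.4872.
SD(X) = √8.4872 = 2.91328.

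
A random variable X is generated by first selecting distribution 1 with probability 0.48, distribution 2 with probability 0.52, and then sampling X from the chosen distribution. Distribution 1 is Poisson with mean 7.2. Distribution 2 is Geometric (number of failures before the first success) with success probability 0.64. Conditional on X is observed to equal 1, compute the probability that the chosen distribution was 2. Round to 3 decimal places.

0.979

Likelihoods P(X=1 | ·): 1: 0.00537542; 2: 0.2304.
Posterior ∝ prior × likelihood. Numerator for 2: 0.52·0.2304 = 0.119808.
Normalizing constant: 0.48·0.00537542 + 0.52·0.2304 = 0.122388.
P(2 | observation) = 0.119808 / 0.122388 = 0.978918.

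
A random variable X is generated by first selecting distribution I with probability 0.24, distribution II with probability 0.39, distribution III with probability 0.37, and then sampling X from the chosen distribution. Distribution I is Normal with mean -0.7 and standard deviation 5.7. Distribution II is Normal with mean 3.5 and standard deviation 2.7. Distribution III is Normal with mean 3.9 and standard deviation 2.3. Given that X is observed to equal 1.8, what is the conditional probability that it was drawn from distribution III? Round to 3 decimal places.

Likelihoods f(1.8 | ·): I: 0.0635716; II: 0.121189; III: 0.114329.
Posterior ∝ prior × likelihood. Numerator for III: 0.37·0.114329 = 0.0423019.
Normalizing constant: 0.24·0.0635716 + 0.39·0.121189 + 0.37·0.114329 = 0.104823.
P(III | observation) = 0.0423019 / 0.104823 = 0.403557.

0.404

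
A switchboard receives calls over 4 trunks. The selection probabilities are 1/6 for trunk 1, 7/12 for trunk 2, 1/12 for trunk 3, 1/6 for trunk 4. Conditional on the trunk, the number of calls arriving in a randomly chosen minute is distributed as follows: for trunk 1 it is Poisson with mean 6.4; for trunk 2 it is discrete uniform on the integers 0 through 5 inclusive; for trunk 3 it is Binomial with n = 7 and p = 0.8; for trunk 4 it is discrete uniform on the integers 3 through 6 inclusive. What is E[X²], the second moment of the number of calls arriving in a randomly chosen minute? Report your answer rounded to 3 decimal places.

For each component E[X²] = Var + (mean)², giving 1: 47.36; 2: 9.16667; 3: 32.48; 4: 21.5.
Overall E[X²] = 0.166667·47.36 + 0.583333·9.16667 + 0.0833333·32.48 + 0.166667·21.5 = 19.5306.

19.531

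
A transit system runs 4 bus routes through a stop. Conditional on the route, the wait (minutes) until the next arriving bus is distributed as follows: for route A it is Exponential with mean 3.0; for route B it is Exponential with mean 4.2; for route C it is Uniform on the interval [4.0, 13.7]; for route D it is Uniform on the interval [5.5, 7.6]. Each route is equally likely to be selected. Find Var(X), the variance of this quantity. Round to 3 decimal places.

Per component, A: μ=3, E[X²]=18; B: μ=4.2, E[X²]=35.28; C: μ=8.85, E[X²]=86.1633; D: μ=6.55, E[X²]=43.27.
E[X] = 0.25·3 + 0.25·4.2 + 0.25·8.85 + 0.25·6.55 = 5.65.
E[X²] = 0.25·18 + 0.25·35.28 + 0.25·86.1633 + 0.25·43.27 = 45.6783.
Var(X) = E[X²] − (E[X])² = 45.6783 − 31.9225 = 13.7558.

13.756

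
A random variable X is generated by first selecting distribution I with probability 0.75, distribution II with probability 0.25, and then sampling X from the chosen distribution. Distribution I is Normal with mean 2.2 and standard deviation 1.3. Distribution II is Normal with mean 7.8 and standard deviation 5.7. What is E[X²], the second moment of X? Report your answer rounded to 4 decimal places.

28.2300

For each component E[X²] = Var + (mean)², giving I: 6.53; II: 93.33.
Overall E[X²] = 0.75·6.53 + 0.25·93.33 = 28.23.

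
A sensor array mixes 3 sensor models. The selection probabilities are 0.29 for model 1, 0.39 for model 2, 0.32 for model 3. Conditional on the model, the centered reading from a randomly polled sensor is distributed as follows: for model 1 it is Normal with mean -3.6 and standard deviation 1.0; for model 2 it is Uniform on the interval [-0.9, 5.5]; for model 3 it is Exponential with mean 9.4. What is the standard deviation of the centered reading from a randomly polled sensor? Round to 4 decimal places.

7.4705

Per component, 1: μ=-3.6, E[X²]=13.96; 2: μ=2.3, E[X²]=8.70333; 3: μ=9.4, E[X²]=176.72.
E[X] = 0.29·-3.6 + 0.39·2.3 + 0.32·9.4 = 2.861.
E[X²] = 0.29·13.96 + 0.39·8.70333 + 0.32·176.72 = 63.9931.
Var(X) = E[X²] − (E[X])² = 63.9931 − 8.18532 = 55.8078.
SD(X) = √55.8078 = 7.47046.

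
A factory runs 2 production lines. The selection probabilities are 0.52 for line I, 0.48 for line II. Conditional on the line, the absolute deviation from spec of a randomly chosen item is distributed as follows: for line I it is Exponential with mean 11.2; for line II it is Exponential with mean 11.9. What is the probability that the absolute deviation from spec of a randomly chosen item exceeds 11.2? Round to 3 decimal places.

Conditional on each line, P(X > 11.2): I: 0.367879; II: 0.390169.
By total probability, P(X > 11.2) = 0.52·0.367879 + 0.48·0.390169 = 0.378578.

0.379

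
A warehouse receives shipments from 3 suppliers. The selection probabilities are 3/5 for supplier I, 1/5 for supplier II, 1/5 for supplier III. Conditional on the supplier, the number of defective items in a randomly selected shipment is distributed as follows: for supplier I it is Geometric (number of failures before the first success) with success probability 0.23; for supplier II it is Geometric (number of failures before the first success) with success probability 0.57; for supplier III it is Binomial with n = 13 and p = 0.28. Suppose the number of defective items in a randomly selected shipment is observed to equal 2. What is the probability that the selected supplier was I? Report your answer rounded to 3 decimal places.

0.602

Likelihoods P(X=2 | ·): I: 0.136367; II: 0.105393; III: 0.164842.
Posterior ∝ prior × likelihood. Numerator for I: 0.6·0.136367 = 0.0818202.
Normalizing constant: 0.6·0.136367 + 0.2·0.105393 + 0.2·0.164842 = 0.135867.
P(I | observation) = 0.0818202 / 0.135867 = 0.602207.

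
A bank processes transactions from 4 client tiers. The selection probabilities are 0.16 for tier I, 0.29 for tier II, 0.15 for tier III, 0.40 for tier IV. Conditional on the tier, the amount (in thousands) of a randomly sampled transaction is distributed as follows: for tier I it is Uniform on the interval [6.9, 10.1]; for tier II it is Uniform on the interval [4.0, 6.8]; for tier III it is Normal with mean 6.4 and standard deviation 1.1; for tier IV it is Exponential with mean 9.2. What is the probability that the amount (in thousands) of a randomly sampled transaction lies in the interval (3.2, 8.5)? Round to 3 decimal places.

0.639

Conditional on each tier, P(3.2 < X < 8.5): I: 0.5; II: 1; III: 0.970062; IV: 0.309259.
By total probability, P(3.2 < X < 8.5) = 0.16·0.5 + 0.29·1 + 0.15·0.970062 + 0.4·0.309259 = 0.639213.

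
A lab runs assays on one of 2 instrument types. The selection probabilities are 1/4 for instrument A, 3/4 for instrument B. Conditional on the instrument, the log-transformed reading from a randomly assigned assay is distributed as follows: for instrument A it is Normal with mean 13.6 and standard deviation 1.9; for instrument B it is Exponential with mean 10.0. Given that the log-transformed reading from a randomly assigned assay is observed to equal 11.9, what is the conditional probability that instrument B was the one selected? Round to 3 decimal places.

0.393

Likelihoods f(11.9 | ·): A: 0.140708; B: 0.0304221.
Posterior ∝ prior × likelihood. Numerator for B: 0.75·0.0304221 = 0.0228166.
Normalizing constant: 0.25·0.140708 + 0.75·0.0304221 = 0.0579936.
P(B | observation) = 0.0228166 / 0.0579936 = 0.393433.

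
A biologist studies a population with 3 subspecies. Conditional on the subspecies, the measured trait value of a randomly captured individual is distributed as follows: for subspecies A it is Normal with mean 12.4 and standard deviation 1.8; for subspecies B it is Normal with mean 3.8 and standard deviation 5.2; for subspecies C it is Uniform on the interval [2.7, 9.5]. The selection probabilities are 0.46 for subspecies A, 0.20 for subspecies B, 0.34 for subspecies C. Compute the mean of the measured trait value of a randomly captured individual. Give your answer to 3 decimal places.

Component means — A: 12.4; B: 3.8; C: 6.1.
E[X] = 0.46·12.4 + 0.2·3.8 + 0.34·6.1 = 8.538.

8.538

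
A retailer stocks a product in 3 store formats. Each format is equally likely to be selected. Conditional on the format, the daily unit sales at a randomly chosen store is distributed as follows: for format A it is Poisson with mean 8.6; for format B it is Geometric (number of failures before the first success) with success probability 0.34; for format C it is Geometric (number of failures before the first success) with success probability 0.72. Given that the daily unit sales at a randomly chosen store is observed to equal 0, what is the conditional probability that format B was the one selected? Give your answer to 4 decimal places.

Likelihoods P(X=0 | ·): A: 0.000184106; B: 0.34; C: 0.72.
Posterior ∝ prior × likelihood. Numerator for B: 0.333333·0.34 = 0.113333.
Normalizing constant: 0.333333·0.000184106 + 0.333333·0.34 + 0.333333·0.72 = 0.353395.
P(B | observation) = 0.113333 / 0.353395 = 0.320699.

0.3207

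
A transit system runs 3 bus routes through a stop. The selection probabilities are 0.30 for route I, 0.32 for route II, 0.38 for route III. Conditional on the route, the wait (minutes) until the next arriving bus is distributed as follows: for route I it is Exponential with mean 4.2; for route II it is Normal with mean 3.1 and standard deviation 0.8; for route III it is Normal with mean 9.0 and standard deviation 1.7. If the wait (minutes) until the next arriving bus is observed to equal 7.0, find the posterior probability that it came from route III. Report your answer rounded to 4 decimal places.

0.7679

Likelihoods f(7.0 | ·): I: 0.0449704; II: 3.44493e-06; III: 0.117466.
Posterior ∝ prior × likelihood. Numerator for III: 0.38·0.117466 = 0.044637.
Normalizing constant: 0.3·0.0449704 + 0.32·3.44493e-06 + 0.38·0.117466 = 0.0581292.
P(III | observation) = 0.044637 / 0.0581292 = 0.767893.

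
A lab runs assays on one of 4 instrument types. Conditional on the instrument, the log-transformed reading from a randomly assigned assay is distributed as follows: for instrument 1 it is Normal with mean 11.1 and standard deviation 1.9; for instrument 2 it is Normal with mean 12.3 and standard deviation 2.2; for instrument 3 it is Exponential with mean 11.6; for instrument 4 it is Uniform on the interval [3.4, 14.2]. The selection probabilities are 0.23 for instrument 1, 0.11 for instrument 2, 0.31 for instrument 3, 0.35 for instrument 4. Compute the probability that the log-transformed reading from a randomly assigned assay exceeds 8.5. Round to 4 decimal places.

Conditional on each instrument, P(X > 8.5): 1: 0.91441; 2: 0.957941; 3: 0.480581; 4: 0.527778.
By total probability, P(X > 8.5) = 0.23·0.91441 + 0.11·0.957941 + 0.31·0.480581 + 0.35·0.527778 = 0.64939.

0.6494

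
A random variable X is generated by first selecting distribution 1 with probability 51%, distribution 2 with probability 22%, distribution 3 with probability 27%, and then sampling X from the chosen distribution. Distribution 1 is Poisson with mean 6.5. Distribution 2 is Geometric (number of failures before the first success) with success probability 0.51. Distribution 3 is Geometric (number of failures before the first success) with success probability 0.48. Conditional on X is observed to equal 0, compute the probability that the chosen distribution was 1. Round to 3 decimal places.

0.003

Likelihoods P(X=0 | ·): 1: 0.00150344; 2: 0.51; 3: 0.48.
Posterior ∝ prior × likelihood. Numerator for 1: 0.51·0.00150344 = 0.000766754.
Normalizing constant: 0.51·0.00150344 + 0.22·0.51 + 0.27·0.48 = 0.242567.
P(1 | observation) = 0.000766754 / 0.242567 = 0.003161.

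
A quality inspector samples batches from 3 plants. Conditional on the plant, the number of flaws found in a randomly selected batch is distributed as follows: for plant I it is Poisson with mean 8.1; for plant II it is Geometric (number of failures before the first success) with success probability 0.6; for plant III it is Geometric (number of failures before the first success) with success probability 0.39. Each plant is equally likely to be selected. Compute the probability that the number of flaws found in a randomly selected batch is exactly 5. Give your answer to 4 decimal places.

Conditional on each plant, P(X = 5): I: 0.088198; II: 0.006144; III: 0.0329393.
By total probability, P(X = 5) = 0.333333·0.088198 + 0.333333·0.006144 + 0.333333·0.0329393 = 0.0424271.

0.0424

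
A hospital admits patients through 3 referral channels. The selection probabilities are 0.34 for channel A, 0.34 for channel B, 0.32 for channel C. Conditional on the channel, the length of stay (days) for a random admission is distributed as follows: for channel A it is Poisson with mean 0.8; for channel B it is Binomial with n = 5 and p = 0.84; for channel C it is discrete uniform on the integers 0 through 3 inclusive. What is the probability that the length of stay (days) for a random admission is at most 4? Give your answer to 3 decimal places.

Conditional on each channel, P(X ≤ 4): A: 0.998589; B: 0.581788; C: 1.
By total probability, P(X ≤ 4) = 0.34·0.998589 + 0.34·0.581788 + 0.32·1 = 0.857328.

0.857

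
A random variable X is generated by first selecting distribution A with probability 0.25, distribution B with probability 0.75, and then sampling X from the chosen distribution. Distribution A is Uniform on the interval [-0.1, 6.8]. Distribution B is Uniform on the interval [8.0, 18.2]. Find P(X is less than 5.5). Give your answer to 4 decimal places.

Conditional on each component, P(X < 5.5): A: 0.811594; B: 0.
By total probability, P(X < 5.5) = 0.25·0.811594 + 0.75·0 = 0.202899.

0.2029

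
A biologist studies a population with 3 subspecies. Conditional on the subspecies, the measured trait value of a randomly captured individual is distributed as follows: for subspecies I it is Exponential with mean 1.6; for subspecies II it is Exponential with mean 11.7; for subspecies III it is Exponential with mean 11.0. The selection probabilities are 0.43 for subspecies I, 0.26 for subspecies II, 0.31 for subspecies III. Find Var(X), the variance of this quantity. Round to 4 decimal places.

97.4248

Per component, I: μ=1.6, E[X²]=5.12; II: μ=11.7, E[X²]=273.78; III: μ=11, E[X²]=242.
E[X] = 0.43·1.6 + 0.26·11.7 + 0.31·11 = 7.14.
E[X²] = 0.43·5.12 + 0.26·273.78 + 0.31·242 = 148.404.
Var(X) = E[X²] − (E[X])² = 148.404 − 50.9796 = 97.4248.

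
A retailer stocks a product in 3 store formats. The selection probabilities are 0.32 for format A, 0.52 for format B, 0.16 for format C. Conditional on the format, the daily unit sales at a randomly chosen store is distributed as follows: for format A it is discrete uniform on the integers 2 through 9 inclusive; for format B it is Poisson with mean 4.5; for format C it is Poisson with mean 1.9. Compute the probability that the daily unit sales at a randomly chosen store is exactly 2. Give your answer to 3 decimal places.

Conditional on each format, P(X = 2): A: 0.125; B: 0.112479; C: 0.269971.
By total probability, P(X = 2) = 0.32·0.125 + 0.52·0.112479 + 0.16·0.269971 = 0.141684.

0.142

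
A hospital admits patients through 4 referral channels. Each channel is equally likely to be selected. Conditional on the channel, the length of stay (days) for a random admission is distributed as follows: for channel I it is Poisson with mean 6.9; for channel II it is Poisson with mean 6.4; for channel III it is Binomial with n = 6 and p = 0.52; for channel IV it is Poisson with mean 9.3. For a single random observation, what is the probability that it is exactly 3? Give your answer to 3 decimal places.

0.113

Conditional on each channel, P(X = 3): I: 0.0551778; II: 0.0725945; III: 0.311002; IV: 0.0122563.
By total probability, P(X = 3) = 0.25·0.0551778 + 0.25·0.0725945 + 0.25·0.311002 + 0.25·0.0122563 = 0.112758.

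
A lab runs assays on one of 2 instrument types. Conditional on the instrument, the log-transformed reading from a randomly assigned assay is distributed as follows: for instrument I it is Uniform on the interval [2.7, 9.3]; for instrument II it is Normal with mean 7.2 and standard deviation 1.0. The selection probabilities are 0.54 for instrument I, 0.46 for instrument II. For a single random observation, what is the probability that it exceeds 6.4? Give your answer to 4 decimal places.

0.5998

Conditional on each instrument, P(X > 6.4): I: 0.439394; II: 0.788145.
By total probability, P(X > 6.4) = 0.54·0.439394 + 0.46·0.788145 = 0.599819.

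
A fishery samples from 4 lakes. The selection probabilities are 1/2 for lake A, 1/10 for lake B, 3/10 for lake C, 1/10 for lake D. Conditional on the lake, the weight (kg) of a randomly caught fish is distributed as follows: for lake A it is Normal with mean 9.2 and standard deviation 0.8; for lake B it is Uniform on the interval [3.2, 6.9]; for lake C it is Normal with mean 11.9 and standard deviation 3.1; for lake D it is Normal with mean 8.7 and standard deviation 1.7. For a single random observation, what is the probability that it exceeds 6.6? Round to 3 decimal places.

Conditional on each lake, P(X > 6.6): A: 0.999423; B: 0.0810811; C: 0.956337; D: 0.891639.
By total probability, P(X > 6.6) = 0.5·0.999423 + 0.1·0.0810811 + 0.3·0.956337 + 0.1·0.891639 = 0.883885.

0.884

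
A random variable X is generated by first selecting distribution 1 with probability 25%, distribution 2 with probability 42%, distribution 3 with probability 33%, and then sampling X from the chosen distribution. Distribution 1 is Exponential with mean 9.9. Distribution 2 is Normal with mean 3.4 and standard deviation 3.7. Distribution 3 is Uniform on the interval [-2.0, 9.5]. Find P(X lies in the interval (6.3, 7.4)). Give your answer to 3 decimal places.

0.078

Conditional on each component, P(6.3 < X < 7.4): 1: 0.0556524; 2: 0.076753; 3: 0.0956522.
By total probability, P(6.3 < X < 7.4) = 0.25·0.0556524 + 0.42·0.076753 + 0.33·0.0956522 = 0.0777146.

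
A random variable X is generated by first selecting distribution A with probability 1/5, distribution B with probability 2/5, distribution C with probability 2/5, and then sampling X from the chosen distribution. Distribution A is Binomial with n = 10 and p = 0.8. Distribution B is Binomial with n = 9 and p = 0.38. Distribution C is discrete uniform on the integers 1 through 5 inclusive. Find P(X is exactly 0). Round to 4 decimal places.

0.0054

Conditional on each component, P(X = 0): A: 1.024e-07; B: 0.0135371; C: 0.
By total probability, P(X = 0) = 0.2·1.024e-07 + 0.4·0.0135371 + 0.4·0 = 0.00541486.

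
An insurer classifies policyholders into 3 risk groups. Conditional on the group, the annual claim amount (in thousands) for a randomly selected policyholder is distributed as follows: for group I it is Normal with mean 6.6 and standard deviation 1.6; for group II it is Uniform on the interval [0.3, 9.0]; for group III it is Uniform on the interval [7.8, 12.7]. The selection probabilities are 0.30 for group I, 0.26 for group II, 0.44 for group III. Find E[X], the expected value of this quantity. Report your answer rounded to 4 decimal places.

Component means — I: 6.6; II: 4.65; III: 10.25.
E[X] = 0.3·6.6 + 0.26·4.65 + 0.44·10.25 = 7.699.

7.6990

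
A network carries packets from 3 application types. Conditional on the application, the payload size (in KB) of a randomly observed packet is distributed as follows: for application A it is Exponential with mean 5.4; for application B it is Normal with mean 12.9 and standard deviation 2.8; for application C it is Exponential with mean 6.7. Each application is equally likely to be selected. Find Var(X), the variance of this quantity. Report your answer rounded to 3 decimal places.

Per component, A: μ=5.4, E[X²]=58.32; B: μ=12.9, E[X²]=174.25; C: μ=6.7, E[X²]=89.78.
E[X] = 0.333333·5.4 + 0.333333·12.9 + 0.333333·6.7 = 8.33333.
E[X²] = 0.333333·58.32 + 0.333333·174.25 + 0.333333·89.78 = 107.45.
Var(X) = E[X²] − (E[X])² = 107.45 − 69.4444 = 38.0056.

38.006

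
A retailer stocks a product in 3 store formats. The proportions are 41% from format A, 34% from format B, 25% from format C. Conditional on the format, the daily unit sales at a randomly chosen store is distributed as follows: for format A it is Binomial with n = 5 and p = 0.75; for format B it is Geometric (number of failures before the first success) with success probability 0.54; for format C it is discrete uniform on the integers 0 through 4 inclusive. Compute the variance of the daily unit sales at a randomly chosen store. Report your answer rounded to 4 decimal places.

Per component, A: μ=3.75, E[X²]=15; B: μ=0.851852, E[X²]=2.30316; C: μ=2, E[X²]=6.
E[X] = 0.41·3.75 + 0.34·0.851852 + 0.25·2 = 2.32713.
E[X²] = 0.41·15 + 0.34·2.30316 + 0.25·6 = 8.43307.
Var(X) = E[X²] − (E[X])² = 8.43307 − 5.41553 = 3.01754.

3.0175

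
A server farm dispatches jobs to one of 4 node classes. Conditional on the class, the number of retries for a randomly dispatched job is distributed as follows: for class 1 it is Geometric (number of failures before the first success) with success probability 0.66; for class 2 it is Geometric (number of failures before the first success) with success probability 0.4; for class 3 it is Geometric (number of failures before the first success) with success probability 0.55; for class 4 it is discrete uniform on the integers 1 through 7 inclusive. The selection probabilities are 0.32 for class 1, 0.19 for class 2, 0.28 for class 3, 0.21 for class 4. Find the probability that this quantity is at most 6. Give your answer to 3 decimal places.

Conditional on each class, P(X ≤ 6): 1: 0.999475; 2: 0.972006; 3: 0.996263; 4: 0.857143.
By total probability, P(X ≤ 6) = 0.32·0.999475 + 0.19·0.972006 + 0.28·0.996263 + 0.21·0.857143 = 0.963467.

0.963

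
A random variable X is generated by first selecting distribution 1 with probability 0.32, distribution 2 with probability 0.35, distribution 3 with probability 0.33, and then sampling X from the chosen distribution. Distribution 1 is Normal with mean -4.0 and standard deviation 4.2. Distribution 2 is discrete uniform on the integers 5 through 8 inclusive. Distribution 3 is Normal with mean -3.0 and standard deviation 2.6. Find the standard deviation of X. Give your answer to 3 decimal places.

Per component, 1: μ=-4, E[X²]=33.64; 2: μ=6.5, E[X²]=43.5; 3: μ=-3, E[X²]=15.76.
E[X] = 0.32·-4 + 0.35·6.5 + 0.33·-3 = 0.005.
E[X²] = 0.32·33.64 + 0.35·43.5 + 0.33·15.76 = 31.1906.
Var(X) = E[X²] − (E[X])² = 31.1906 − 2.5e-05 = 31.1906.
SD(X) = √31.1906 = 5.58485.

5.585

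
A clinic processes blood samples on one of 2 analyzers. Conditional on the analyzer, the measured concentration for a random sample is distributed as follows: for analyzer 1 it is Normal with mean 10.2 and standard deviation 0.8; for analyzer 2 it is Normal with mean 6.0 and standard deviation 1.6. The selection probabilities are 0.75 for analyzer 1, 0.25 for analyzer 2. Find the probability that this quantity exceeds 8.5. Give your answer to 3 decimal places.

0.752

Conditional on each analyzer, P(X > 8.5): 1: 0.983207; 2: 0.0590851.
By total probability, P(X > 8.5) = 0.75·0.983207 + 0.25·0.0590851 = 0.752176.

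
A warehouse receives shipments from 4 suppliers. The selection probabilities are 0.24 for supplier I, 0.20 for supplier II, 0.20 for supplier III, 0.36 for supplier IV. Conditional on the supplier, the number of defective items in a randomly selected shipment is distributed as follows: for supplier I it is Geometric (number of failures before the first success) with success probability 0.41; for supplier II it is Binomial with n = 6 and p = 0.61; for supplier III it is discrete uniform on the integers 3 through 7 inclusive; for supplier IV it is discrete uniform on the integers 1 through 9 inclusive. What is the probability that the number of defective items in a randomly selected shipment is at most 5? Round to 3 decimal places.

0.740

Conditional on each supplier, P(X ≤ 5): I: 0.957819; II: 0.94848; III: 0.6; IV: 0.555556.
By total probability, P(X ≤ 5) = 0.24·0.957819 + 0.2·0.94848 + 0.2·0.6 + 0.36·0.555556 = 0.739573.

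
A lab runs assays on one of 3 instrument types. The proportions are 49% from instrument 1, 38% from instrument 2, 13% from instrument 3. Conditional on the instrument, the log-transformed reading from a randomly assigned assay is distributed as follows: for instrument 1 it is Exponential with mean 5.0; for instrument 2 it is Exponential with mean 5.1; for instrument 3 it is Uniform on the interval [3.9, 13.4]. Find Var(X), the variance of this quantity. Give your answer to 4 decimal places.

24.5846

Per component, 1: μ=5, E[X²]=50; 2: μ=5.1, E[X²]=52.02; 3: μ=8.65, E[X²]=82.3433.
E[X] = 0.49·5 + 0.38·5.1 + 0.13·8.65 = 5.5125.
E[X²] = 0.49·50 + 0.38·52.02 + 0.13·82.3433 = 54.9722.
Var(X) = E[X²] − (E[X])² = 54.9722 − 30.3877 = 24.5846.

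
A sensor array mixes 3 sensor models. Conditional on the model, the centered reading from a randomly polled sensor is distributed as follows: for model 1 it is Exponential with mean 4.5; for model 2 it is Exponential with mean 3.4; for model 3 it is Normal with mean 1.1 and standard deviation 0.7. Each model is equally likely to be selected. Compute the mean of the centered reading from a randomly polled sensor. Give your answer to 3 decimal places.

3.000

Component means — 1: 4.5; 2: 3.4; 3: 1.1.
E[X] = 0.333333·4.5 + 0.333333·3.4 + 0.333333·1.1 = 3.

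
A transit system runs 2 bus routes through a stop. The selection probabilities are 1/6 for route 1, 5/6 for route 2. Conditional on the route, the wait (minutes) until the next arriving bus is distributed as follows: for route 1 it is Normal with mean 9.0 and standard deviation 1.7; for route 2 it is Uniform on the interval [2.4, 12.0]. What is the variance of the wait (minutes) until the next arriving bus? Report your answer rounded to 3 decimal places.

Per component, 1: μ=9, E[X²]=83.89; 2: μ=7.2, E[X²]=59.52.
E[X] = 0.166667·9 + 0.833333·7.2 = 7.5.
E[X²] = 0.166667·83.89 + 0.833333·59.52 = 63.5817.
Var(X) = E[X²] − (E[X])² = 63.5817 − 56.25 = 7.33167.

7.332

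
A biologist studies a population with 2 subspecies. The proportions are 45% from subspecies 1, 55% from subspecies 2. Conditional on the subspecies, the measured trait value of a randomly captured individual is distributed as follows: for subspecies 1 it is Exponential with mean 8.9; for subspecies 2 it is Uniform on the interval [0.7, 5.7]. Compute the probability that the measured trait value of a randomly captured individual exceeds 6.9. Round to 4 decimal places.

Conditional on each subspecies, P(X > 6.9): 1: 0.460574; 2: 0.
By total probability, P(X > 6.9) = 0.45·0.460574 + 0.55·0 = 0.207258.

0.2073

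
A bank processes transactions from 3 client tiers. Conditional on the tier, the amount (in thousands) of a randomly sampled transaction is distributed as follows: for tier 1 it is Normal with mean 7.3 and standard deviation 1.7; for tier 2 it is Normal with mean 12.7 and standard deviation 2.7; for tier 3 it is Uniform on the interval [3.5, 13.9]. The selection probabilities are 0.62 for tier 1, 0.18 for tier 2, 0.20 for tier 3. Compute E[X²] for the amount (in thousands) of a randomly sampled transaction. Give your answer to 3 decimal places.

For each component E[X²] = Var + (mean)², giving 1: 56.18; 2: 168.58; 3: 84.7033.
Overall E[X²] = 0.62·56.18 + 0.18·168.58 + 0.2·84.7033 = 82.1167.

82.117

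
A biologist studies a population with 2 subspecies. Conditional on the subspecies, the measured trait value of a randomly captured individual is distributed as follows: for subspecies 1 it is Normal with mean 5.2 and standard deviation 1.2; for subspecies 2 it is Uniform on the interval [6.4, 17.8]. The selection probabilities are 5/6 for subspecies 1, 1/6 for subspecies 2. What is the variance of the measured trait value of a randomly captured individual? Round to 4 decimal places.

Per component, 1: μ=5.2, E[X²]=28.48; 2: μ=12.1, E[X²]=157.24.
E[X] = 0.833333·5.2 + 0.166667·12.1 = 6.35.
E[X²] = 0.833333·28.48 + 0.166667·157.24 = 49.94.
Var(X) = E[X²] − (E[X])² = 49.94 − 40.3225 = 9.6175.

9.6175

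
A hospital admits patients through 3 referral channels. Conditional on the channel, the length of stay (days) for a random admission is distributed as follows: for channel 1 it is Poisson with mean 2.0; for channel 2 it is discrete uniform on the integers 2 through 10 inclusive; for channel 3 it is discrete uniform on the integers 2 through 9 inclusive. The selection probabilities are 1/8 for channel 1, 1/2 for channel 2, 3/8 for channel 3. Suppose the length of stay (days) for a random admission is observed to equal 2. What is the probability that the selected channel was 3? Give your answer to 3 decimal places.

0.344

Likelihoods P(X=2 | ·): 1: 0.270671; 2: 0.111111; 3: 0.125.
Posterior ∝ prior × likelihood. Numerator for 3: 0.375·0.125 = 0.046875.
Normalizing constant: 0.125·0.270671 + 0.5·0.111111 + 0.375·0.125 = 0.136264.
P(3 | observation) = 0.046875 / 0.136264 = 0.344.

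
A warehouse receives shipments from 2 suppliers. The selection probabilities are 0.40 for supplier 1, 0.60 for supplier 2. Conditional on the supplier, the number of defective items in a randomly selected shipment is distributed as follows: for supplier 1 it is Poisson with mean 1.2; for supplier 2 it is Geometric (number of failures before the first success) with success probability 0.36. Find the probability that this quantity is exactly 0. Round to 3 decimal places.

0.336

Conditional on each supplier, P(X = 0): 1: 0.301194; 2: 0.36.
By total probability, P(X = 0) = 0.4·0.301194 + 0.6·0.36 = 0.336478.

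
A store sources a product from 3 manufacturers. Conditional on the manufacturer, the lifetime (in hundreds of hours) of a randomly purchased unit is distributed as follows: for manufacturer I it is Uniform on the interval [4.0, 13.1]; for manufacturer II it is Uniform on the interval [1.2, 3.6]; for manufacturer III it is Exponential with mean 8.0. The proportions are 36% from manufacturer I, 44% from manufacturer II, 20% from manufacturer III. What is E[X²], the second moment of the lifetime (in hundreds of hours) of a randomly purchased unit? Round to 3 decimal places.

For each component E[X²] = Var + (mean)², giving I: 80.0033; II: 6.24; III: 128.
Overall E[X²] = 0.36·80.0033 + 0.44·6.24 + 0.2·128 = 57.1468.

57.147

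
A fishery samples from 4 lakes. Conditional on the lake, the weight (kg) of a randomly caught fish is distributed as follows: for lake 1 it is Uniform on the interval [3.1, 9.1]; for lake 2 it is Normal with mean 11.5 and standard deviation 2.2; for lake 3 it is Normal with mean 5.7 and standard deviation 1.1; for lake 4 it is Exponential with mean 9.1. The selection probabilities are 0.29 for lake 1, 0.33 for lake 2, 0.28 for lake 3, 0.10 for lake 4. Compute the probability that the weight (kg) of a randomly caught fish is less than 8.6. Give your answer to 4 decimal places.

0.6367

Conditional on each lake, P(X < 8.6): 1: 0.916667; 2: 0.0937214; 3: 0.99581; 4: 0.611342.
By total probability, P(X < 8.6) = 0.29·0.916667 + 0.33·0.0937214 + 0.28·0.99581 + 0.1·0.611342 = 0.636722.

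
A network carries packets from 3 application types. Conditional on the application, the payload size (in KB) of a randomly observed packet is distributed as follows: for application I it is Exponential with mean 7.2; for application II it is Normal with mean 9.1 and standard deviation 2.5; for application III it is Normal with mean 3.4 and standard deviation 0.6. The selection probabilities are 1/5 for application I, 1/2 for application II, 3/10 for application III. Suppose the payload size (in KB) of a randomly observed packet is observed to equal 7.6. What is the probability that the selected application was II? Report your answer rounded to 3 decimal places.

Likelihoods f(7.6 | ·): I: 0.0483332; II: 0.13329; III: 1.52245e-11.
Posterior ∝ prior × likelihood. Numerator for II: 0.5·0.13329 = 0.0666449.
Normalizing constant: 0.2·0.0483332 + 0.5·0.13329 + 0.3·1.52245e-11 = 0.0763116.
P(II | observation) = 0.0666449 / 0.0763116 = 0.873327.

0.873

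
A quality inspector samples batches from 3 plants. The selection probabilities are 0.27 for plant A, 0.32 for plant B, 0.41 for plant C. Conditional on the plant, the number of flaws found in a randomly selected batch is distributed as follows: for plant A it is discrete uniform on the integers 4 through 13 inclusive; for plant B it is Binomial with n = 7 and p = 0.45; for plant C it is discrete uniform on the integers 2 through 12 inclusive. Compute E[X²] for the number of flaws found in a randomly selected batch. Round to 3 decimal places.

49.655

For each component E[X²] = Var + (mean)², giving A: 80.5; B: 11.655; C: 59.
Overall E[X²] = 0.27·80.5 + 0.32·11.655 + 0.41·59 = 49.6546.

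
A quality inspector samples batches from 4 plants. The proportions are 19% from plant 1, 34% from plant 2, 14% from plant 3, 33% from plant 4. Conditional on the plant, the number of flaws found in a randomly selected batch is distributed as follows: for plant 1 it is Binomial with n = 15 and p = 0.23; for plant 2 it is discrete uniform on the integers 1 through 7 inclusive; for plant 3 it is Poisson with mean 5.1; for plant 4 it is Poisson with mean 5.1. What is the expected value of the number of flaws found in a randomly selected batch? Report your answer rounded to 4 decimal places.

Component means — 1: 3.45; 2: 4; 3: 5.1; 4: 5.1.
E[X] = 0.19·3.45 + 0.34·4 + 0.14·5.1 + 0.33·5.1 = 4.4125.

4.4125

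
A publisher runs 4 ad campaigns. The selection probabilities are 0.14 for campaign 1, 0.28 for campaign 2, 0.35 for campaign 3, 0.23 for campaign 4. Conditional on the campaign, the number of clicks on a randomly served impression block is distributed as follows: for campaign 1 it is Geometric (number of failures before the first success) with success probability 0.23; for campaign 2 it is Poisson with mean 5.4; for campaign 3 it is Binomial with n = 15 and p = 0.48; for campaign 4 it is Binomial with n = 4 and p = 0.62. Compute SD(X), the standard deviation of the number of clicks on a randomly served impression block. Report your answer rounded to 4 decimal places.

Per component, 1: μ=3.34783, E[X²]=25.7637; 2: μ=5.4, E[X²]=34.56; 3: μ=7.2, E[X²]=55.584; 4: μ=2.48, E[X²]=7.0928.
E[X] = 0.14·3.34783 + 0.28·5.4 + 0.35·7.2 + 0.23·2.48 = 5.0711.
E[X²] = 0.14·25.7637 + 0.28·34.56 + 0.35·55.584 + 0.23·7.0928 = 34.3695.
Var(X) = E[X²] − (E[X])² = 34.3695 − 25.716 = 8.65345.
SD(X) = √8.65345 = 2.94167.

2.9417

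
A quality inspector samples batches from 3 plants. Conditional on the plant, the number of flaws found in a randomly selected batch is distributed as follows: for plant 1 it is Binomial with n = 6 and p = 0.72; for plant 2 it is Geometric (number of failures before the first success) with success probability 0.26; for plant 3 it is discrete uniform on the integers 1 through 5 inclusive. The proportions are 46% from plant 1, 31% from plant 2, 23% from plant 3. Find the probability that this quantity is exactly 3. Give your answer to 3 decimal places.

Conditional on each plant, P(X = 3): 1: 0.163871; 2: 0.105358; 3: 0.2.
By total probability, P(X = 3) = 0.46·0.163871 + 0.31·0.105358 + 0.23·0.2 = 0.154042.

0.154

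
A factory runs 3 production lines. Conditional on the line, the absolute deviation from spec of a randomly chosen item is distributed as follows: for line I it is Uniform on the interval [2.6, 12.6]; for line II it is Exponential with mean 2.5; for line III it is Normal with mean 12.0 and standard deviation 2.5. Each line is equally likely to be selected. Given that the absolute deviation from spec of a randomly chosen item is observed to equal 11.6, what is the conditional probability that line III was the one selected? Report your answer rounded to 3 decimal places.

Likelihoods f(11.6 | ·): I: 0.1; II: 0.00386308; III: 0.157547.
Posterior ∝ prior × likelihood. Numerator for III: 0.333333·0.157547 = 0.0525158.
Normalizing constant: 0.333333·0.1 + 0.333333·0.00386308 + 0.333333·0.157547 = 0.0871368.
P(III | observation) = 0.0525158 / 0.0871368 = 0.602682.

0.603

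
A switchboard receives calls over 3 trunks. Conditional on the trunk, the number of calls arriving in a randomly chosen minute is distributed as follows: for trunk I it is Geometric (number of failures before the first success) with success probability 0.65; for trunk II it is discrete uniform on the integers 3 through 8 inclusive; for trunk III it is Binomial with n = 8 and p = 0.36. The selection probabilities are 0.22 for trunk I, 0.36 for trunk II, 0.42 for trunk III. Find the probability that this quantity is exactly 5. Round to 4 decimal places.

Conditional on each trunk, P(X = 5): I: 0.00341392; II: 0.166667; III: 0.0887647.
By total probability, P(X = 5) = 0.22·0.00341392 + 0.36·0.166667 + 0.42·0.0887647 = 0.0980323.

0.0980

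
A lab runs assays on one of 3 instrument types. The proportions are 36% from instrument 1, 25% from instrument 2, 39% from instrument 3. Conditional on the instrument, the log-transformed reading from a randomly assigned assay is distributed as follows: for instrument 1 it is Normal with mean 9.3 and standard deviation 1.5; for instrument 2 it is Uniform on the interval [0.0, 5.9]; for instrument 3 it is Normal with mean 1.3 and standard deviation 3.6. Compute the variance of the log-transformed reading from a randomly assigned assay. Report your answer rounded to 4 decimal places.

19.4697

Per component, 1: μ=9.3, E[X²]=88.74; 2: μ=2.95, E[X²]=11.6033; 3: μ=1.3, E[X²]=14.65.
E[X] = 0.36·9.3 + 0.25·2.95 + 0.39·1.3 = 4.5925.
E[X²] = 0.36·88.74 + 0.25·11.6033 + 0.39·14.65 = 40.5607.
Var(X) = E[X²] − (E[X])² = 40.5607 − 21.0911 = 19.4697.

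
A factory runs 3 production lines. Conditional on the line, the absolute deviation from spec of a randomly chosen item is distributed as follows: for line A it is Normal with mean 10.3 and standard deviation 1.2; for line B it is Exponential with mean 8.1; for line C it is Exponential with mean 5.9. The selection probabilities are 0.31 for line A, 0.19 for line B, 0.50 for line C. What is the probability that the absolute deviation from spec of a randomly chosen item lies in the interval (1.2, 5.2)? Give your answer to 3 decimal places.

Conditional on each line, P(1.2 < X < 5.2): A: 1.06885e-05; B: 0.336051; C: 0.401739.
By total probability, P(1.2 < X < 5.2) = 0.31·1.06885e-05 + 0.19·0.336051 + 0.5·0.401739 = 0.264723.

0.265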